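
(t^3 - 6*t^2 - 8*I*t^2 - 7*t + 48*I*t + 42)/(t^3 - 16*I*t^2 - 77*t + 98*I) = (t^2 - t*(6 + I) + 6*I)/(t^2 - 9*I*t - 14)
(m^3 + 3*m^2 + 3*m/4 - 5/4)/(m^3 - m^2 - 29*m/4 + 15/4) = (m + 1)/(m - 3)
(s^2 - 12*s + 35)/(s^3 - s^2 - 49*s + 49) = (s - 5)/(s^2 + 6*s - 7)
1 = 1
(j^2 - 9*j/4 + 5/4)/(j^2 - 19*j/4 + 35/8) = 2*(j - 1)/(2*j - 7)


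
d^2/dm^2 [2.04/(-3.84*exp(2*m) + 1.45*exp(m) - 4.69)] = (-2.04*(7.68*exp(m) - 1.45)*(15.36*exp(m) - 2.9)*exp(m) + (31.3344*exp(m) - 2.958)*(3.84*exp(2*m) - 1.45*exp(m) + 4.69))*exp(m)/(3.84*exp(2*m) - 1.45*exp(m) + 4.69)^3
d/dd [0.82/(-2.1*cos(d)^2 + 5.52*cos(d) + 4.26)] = (4.5264 - 3.444*cos(d))*sin(d)/(-2.1*cos(d)^2 + 5.52*cos(d) + 4.26)^2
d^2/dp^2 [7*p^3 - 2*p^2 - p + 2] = 42*p - 4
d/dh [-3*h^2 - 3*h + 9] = -6*h - 3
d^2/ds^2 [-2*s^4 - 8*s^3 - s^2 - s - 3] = -24*s^2 - 48*s - 2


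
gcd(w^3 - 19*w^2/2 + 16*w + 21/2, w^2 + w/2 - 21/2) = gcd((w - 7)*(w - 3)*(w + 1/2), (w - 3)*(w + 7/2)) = w - 3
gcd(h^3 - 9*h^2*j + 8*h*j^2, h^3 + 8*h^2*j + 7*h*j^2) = h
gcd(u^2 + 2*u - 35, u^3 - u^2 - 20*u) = u - 5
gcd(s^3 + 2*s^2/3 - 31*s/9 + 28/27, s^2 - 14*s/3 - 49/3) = s + 7/3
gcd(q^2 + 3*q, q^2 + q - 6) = q + 3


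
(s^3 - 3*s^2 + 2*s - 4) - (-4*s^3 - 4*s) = 5*s^3 - 3*s^2 + 6*s - 4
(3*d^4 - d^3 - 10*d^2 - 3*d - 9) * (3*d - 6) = 9*d^5 - 21*d^4 - 24*d^3 + 51*d^2 - 9*d + 54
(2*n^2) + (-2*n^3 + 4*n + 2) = -2*n^3 + 2*n^2 + 4*n + 2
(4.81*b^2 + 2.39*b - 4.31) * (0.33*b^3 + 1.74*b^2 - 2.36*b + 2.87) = 1.5873*b^5 + 9.1581*b^4 - 8.6153*b^3 + 0.664899999999999*b^2 + 17.0309*b - 12.3697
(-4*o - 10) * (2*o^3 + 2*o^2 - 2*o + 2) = -8*o^4 - 28*o^3 - 12*o^2 + 12*o - 20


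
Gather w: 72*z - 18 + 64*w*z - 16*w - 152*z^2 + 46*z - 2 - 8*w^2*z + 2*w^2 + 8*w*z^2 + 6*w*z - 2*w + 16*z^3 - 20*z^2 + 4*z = w^2*(2 - 8*z) + w*(8*z^2 + 70*z - 18) + 16*z^3 - 172*z^2 + 122*z - 20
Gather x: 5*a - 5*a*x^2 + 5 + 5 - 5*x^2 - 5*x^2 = 5*a + x^2*(-5*a - 10) + 10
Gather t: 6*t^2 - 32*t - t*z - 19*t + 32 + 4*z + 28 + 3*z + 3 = 6*t^2 + t*(-z - 51) + 7*z + 63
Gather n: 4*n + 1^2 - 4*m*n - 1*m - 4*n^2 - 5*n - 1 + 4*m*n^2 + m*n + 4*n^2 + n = 4*m*n^2 - 3*m*n - m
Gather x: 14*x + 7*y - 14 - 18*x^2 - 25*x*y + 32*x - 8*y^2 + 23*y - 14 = -18*x^2 + x*(46 - 25*y) - 8*y^2 + 30*y - 28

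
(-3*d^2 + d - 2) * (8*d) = -24*d^3 + 8*d^2 - 16*d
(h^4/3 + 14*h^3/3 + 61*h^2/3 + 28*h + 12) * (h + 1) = h^5/3 + 5*h^4 + 25*h^3 + 145*h^2/3 + 40*h + 12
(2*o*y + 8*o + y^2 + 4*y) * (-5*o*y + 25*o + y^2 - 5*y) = -10*o^2*y^2 + 10*o^2*y + 200*o^2 - 3*o*y^3 + 3*o*y^2 + 60*o*y + y^4 - y^3 - 20*y^2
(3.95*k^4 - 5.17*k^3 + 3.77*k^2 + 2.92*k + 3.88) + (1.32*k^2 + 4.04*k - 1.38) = 3.95*k^4 - 5.17*k^3 + 5.09*k^2 + 6.96*k + 2.5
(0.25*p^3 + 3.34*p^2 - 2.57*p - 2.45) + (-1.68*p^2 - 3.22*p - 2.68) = 0.25*p^3 + 1.66*p^2 - 5.79*p - 5.13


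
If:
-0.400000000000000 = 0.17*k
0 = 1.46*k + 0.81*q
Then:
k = -2.35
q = 4.24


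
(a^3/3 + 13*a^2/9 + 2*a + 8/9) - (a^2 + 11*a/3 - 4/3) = a^3/3 + 4*a^2/9 - 5*a/3 + 20/9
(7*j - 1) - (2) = 7*j - 3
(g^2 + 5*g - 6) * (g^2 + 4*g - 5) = g^4 + 9*g^3 + 9*g^2 - 49*g + 30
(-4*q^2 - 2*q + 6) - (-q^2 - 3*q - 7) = -3*q^2 + q + 13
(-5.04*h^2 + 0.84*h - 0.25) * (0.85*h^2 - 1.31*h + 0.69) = -4.284*h^4 + 7.3164*h^3 - 4.7905*h^2 + 0.9071*h - 0.1725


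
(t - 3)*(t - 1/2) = t^2 - 7*t/2 + 3/2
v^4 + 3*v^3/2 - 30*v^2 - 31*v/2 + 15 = (v - 5)*(v - 1/2)*(v + 1)*(v + 6)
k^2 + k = k*(k + 1)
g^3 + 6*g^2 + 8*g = g*(g + 2)*(g + 4)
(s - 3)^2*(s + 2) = s^3 - 4*s^2 - 3*s + 18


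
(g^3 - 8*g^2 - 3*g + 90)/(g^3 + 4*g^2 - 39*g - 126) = (g - 5)/(g + 7)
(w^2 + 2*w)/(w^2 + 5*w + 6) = w/(w + 3)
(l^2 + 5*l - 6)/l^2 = 1 + 5/l - 6/l^2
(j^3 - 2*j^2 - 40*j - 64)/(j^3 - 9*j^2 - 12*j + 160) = (j + 2)/(j - 5)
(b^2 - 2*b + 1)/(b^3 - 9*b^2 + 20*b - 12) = (b - 1)/(b^2 - 8*b + 12)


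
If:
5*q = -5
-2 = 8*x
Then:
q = -1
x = -1/4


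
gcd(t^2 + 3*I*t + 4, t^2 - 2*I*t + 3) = 1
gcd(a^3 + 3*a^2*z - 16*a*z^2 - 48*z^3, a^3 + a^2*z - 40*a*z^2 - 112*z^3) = a + 4*z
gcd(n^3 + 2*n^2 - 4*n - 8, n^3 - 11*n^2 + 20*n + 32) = 1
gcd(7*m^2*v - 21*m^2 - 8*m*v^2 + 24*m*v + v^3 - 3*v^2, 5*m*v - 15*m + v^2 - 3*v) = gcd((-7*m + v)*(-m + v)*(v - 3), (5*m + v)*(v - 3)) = v - 3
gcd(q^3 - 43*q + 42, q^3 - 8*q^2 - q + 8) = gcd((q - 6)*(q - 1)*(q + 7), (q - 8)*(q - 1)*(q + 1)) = q - 1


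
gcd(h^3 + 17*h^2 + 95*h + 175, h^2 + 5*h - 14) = h + 7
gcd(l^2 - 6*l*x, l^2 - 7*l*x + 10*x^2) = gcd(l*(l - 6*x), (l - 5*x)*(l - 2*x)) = 1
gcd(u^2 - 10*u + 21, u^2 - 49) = u - 7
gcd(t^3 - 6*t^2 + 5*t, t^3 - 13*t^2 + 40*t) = t^2 - 5*t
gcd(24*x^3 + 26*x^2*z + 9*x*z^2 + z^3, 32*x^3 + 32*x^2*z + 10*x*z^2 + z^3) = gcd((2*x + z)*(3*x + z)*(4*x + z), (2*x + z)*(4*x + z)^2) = 8*x^2 + 6*x*z + z^2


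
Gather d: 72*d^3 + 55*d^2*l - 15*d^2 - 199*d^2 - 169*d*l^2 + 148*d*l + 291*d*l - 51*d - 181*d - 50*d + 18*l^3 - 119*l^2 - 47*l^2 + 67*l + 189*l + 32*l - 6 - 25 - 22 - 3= 72*d^3 + d^2*(55*l - 214) + d*(-169*l^2 + 439*l - 282) + 18*l^3 - 166*l^2 + 288*l - 56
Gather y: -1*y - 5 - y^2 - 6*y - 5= -y^2 - 7*y - 10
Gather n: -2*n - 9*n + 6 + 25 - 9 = 22 - 11*n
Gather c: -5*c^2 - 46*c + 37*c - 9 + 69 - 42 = -5*c^2 - 9*c + 18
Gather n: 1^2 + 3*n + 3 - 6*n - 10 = -3*n - 6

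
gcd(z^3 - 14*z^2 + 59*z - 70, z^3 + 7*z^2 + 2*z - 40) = z - 2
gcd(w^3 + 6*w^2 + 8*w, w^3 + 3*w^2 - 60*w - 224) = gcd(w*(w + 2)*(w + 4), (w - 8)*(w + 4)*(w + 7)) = w + 4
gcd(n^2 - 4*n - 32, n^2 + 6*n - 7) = 1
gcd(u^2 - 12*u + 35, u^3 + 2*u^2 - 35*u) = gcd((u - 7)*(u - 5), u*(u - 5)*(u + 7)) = u - 5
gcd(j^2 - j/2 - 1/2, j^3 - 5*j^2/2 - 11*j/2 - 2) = j + 1/2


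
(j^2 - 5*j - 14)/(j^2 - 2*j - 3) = (-j^2 + 5*j + 14)/(-j^2 + 2*j + 3)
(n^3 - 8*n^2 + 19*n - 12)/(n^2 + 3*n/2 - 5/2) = 2*(n^2 - 7*n + 12)/(2*n + 5)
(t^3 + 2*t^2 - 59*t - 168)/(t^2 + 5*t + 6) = (t^2 - t - 56)/(t + 2)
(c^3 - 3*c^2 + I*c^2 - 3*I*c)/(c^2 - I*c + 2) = c*(c - 3)/(c - 2*I)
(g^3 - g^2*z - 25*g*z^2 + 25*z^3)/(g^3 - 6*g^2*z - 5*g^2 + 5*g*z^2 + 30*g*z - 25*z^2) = (g + 5*z)/(g - 5)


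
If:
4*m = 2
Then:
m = 1/2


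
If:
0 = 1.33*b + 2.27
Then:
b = -1.71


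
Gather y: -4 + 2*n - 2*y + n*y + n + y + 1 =3*n + y*(n - 1) - 3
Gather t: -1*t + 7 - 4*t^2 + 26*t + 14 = -4*t^2 + 25*t + 21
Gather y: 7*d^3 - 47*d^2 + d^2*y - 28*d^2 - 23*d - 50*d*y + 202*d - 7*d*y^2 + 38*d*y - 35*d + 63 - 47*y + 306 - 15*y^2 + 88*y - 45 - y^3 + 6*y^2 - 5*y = 7*d^3 - 75*d^2 + 144*d - y^3 + y^2*(-7*d - 9) + y*(d^2 - 12*d + 36) + 324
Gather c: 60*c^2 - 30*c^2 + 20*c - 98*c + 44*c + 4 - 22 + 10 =30*c^2 - 34*c - 8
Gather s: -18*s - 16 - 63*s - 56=-81*s - 72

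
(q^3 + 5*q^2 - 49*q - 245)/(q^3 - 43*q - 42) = (q^2 + 12*q + 35)/(q^2 + 7*q + 6)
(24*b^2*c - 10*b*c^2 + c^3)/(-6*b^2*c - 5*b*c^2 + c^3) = (-4*b + c)/(b + c)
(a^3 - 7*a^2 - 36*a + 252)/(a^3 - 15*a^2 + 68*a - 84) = (a + 6)/(a - 2)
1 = 1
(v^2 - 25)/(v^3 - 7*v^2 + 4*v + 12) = (v^2 - 25)/(v^3 - 7*v^2 + 4*v + 12)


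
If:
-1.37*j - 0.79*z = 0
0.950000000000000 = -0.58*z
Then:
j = 0.94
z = -1.64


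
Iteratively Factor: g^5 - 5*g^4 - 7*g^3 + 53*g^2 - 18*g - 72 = (g - 3)*(g^4 - 2*g^3 - 13*g^2 + 14*g + 24) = (g - 3)*(g - 2)*(g^3 - 13*g - 12) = (g - 3)*(g - 2)*(g + 3)*(g^2 - 3*g - 4) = (g - 3)*(g - 2)*(g + 1)*(g + 3)*(g - 4)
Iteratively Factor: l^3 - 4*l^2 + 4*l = (l - 2)*(l^2 - 2*l) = l*(l - 2)*(l - 2)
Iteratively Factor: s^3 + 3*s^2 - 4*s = (s)*(s^2 + 3*s - 4) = s*(s - 1)*(s + 4)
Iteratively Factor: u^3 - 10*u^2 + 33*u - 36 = (u - 4)*(u^2 - 6*u + 9) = (u - 4)*(u - 3)*(u - 3)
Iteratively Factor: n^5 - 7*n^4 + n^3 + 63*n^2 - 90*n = (n - 3)*(n^4 - 4*n^3 - 11*n^2 + 30*n) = (n - 5)*(n - 3)*(n^3 + n^2 - 6*n) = (n - 5)*(n - 3)*(n - 2)*(n^2 + 3*n) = (n - 5)*(n - 3)*(n - 2)*(n + 3)*(n)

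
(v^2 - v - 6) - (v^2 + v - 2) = -2*v - 4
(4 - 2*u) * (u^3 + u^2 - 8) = -2*u^4 + 2*u^3 + 4*u^2 + 16*u - 32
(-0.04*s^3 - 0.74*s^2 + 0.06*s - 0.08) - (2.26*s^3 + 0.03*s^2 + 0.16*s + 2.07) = -2.3*s^3 - 0.77*s^2 - 0.1*s - 2.15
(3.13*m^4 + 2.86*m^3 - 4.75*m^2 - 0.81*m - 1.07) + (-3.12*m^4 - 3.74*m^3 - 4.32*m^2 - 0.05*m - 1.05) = 0.00999999999999979*m^4 - 0.88*m^3 - 9.07*m^2 - 0.86*m - 2.12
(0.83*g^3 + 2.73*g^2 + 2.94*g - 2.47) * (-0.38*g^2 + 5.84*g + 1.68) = -0.3154*g^5 + 3.8098*g^4 + 16.2204*g^3 + 22.6946*g^2 - 9.4856*g - 4.1496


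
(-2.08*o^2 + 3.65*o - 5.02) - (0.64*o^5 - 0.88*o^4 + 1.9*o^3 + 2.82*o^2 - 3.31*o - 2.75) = -0.64*o^5 + 0.88*o^4 - 1.9*o^3 - 4.9*o^2 + 6.96*o - 2.27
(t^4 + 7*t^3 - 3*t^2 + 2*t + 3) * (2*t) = 2*t^5 + 14*t^4 - 6*t^3 + 4*t^2 + 6*t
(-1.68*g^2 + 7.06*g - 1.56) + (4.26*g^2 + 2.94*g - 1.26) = 2.58*g^2 + 10.0*g - 2.82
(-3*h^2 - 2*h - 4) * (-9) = 27*h^2 + 18*h + 36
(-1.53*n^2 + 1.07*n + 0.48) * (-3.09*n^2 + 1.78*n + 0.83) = 4.7277*n^4 - 6.0297*n^3 - 0.8485*n^2 + 1.7425*n + 0.3984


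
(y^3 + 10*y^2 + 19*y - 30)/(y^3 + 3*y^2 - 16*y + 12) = (y + 5)/(y - 2)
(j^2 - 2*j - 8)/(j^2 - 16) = (j + 2)/(j + 4)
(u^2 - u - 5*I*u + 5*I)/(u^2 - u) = (u - 5*I)/u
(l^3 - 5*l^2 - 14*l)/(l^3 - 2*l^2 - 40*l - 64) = l*(l - 7)/(l^2 - 4*l - 32)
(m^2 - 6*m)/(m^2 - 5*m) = (m - 6)/(m - 5)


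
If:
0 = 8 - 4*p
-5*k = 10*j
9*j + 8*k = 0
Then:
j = 0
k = 0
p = 2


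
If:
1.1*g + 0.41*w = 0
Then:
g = -0.372727272727273*w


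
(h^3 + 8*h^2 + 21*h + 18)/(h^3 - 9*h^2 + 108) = (h^2 + 5*h + 6)/(h^2 - 12*h + 36)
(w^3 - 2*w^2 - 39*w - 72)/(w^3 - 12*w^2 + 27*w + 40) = (w^2 + 6*w + 9)/(w^2 - 4*w - 5)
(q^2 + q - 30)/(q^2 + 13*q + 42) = (q - 5)/(q + 7)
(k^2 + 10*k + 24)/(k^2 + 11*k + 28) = (k + 6)/(k + 7)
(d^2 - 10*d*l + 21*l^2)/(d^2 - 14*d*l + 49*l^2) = (d - 3*l)/(d - 7*l)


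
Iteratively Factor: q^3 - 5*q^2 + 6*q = (q - 3)*(q^2 - 2*q) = q*(q - 3)*(q - 2)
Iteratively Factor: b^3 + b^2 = (b)*(b^2 + b) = b*(b + 1)*(b)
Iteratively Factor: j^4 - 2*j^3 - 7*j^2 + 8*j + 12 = (j + 1)*(j^3 - 3*j^2 - 4*j + 12) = (j - 2)*(j + 1)*(j^2 - j - 6) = (j - 3)*(j - 2)*(j + 1)*(j + 2)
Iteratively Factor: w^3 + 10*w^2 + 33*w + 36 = (w + 3)*(w^2 + 7*w + 12) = (w + 3)*(w + 4)*(w + 3)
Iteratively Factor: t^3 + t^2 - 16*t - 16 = (t + 4)*(t^2 - 3*t - 4) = (t - 4)*(t + 4)*(t + 1)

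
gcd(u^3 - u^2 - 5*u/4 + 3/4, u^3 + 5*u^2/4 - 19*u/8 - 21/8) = u^2 - u/2 - 3/2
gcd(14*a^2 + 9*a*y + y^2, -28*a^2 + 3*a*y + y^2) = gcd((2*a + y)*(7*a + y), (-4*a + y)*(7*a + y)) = 7*a + y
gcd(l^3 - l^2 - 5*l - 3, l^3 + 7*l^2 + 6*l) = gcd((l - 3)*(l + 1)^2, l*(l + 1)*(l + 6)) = l + 1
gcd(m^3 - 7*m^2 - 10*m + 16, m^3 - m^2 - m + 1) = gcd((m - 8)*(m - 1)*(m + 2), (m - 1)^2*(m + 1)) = m - 1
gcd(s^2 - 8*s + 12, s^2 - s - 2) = s - 2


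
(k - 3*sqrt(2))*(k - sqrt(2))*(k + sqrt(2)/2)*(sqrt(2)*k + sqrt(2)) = sqrt(2)*k^4 - 7*k^3 + sqrt(2)*k^3 - 7*k^2 + 2*sqrt(2)*k^2 + 2*sqrt(2)*k + 6*k + 6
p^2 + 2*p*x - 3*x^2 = (p - x)*(p + 3*x)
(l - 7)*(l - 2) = l^2 - 9*l + 14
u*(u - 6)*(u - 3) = u^3 - 9*u^2 + 18*u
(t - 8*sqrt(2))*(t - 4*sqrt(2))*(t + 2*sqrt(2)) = t^3 - 10*sqrt(2)*t^2 + 16*t + 128*sqrt(2)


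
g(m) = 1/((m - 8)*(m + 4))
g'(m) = -1/((m - 8)*(m + 4)^2) - 1/((m - 8)^2*(m + 4)) = 2*(2 - m)/(m^4 - 8*m^3 - 48*m^2 + 256*m + 1024)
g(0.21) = -0.03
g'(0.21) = 0.00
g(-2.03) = -0.05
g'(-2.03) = 0.02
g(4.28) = -0.03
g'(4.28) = -0.00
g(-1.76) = -0.05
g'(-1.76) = 0.02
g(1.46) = -0.03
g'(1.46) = 0.00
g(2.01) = -0.03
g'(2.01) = -0.00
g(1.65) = -0.03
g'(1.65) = 0.00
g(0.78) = -0.03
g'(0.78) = 0.00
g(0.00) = -0.03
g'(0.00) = 0.00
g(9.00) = 0.08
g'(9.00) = -0.08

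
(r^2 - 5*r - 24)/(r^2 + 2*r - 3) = (r - 8)/(r - 1)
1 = 1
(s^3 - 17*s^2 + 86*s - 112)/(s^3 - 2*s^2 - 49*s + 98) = (s - 8)/(s + 7)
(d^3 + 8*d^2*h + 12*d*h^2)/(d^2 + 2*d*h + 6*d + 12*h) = d*(d + 6*h)/(d + 6)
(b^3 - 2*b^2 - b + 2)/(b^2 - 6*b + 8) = (b^2 - 1)/(b - 4)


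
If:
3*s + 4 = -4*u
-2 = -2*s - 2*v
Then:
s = 1 - v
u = 3*v/4 - 7/4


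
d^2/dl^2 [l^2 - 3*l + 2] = 2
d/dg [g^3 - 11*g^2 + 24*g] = 3*g^2 - 22*g + 24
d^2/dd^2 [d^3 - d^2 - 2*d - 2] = 6*d - 2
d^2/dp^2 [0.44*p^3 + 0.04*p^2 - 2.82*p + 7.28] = 2.64*p + 0.08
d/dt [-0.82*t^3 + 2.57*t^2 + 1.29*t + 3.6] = -2.46*t^2 + 5.14*t + 1.29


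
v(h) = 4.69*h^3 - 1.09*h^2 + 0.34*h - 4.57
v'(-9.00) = 1159.63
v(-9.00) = -3514.93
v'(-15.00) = 3198.79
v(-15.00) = -16083.67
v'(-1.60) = 39.85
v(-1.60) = -27.11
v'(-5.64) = 460.20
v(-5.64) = -882.57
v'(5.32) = 386.96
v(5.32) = 672.56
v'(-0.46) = 4.32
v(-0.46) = -5.41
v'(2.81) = 105.31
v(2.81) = 91.84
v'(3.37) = 152.78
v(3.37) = 163.70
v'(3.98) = 214.54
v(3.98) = 275.20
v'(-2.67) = 106.46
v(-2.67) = -102.52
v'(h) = 14.07*h^2 - 2.18*h + 0.34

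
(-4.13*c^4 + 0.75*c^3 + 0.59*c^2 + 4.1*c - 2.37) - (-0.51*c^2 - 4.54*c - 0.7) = -4.13*c^4 + 0.75*c^3 + 1.1*c^2 + 8.64*c - 1.67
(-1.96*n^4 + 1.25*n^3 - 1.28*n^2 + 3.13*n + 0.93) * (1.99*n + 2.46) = -3.9004*n^5 - 2.3341*n^4 + 0.5278*n^3 + 3.0799*n^2 + 9.5505*n + 2.2878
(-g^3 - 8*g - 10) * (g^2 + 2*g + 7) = -g^5 - 2*g^4 - 15*g^3 - 26*g^2 - 76*g - 70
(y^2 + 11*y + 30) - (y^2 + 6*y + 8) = 5*y + 22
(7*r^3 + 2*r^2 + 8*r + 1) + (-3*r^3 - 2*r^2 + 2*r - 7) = 4*r^3 + 10*r - 6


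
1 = 1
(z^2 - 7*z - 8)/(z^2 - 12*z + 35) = (z^2 - 7*z - 8)/(z^2 - 12*z + 35)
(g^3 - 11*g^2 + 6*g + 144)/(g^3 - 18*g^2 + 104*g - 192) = (g + 3)/(g - 4)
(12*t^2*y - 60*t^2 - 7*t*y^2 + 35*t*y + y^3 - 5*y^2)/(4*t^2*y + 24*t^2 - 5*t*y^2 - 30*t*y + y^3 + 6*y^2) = (-3*t*y + 15*t + y^2 - 5*y)/(-t*y - 6*t + y^2 + 6*y)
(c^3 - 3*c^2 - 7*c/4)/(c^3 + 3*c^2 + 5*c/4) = (2*c - 7)/(2*c + 5)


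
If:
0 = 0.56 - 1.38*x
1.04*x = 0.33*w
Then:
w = 1.28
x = 0.41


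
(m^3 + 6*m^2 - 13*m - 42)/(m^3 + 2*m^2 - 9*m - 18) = (m + 7)/(m + 3)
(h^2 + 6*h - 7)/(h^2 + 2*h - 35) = (h - 1)/(h - 5)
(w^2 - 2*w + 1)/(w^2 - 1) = (w - 1)/(w + 1)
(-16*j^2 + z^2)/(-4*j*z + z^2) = (4*j + z)/z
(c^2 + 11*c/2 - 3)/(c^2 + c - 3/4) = 2*(c + 6)/(2*c + 3)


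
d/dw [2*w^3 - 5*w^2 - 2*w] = 6*w^2 - 10*w - 2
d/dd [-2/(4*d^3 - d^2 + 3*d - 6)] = 2*(12*d^2 - 2*d + 3)/(4*d^3 - d^2 + 3*d - 6)^2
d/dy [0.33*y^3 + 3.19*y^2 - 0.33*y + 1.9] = 0.99*y^2 + 6.38*y - 0.33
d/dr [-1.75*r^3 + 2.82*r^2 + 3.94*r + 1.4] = -5.25*r^2 + 5.64*r + 3.94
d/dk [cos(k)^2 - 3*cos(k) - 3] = (3 - 2*cos(k))*sin(k)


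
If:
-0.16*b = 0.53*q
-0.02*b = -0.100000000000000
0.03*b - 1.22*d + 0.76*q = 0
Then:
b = 5.00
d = -0.82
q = -1.51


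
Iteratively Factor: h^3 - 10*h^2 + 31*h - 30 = (h - 5)*(h^2 - 5*h + 6) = (h - 5)*(h - 2)*(h - 3)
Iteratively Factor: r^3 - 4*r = (r - 2)*(r^2 + 2*r) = r*(r - 2)*(r + 2)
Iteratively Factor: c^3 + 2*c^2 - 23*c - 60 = (c + 3)*(c^2 - c - 20) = (c + 3)*(c + 4)*(c - 5)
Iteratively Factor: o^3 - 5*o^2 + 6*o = (o)*(o^2 - 5*o + 6) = o*(o - 2)*(o - 3)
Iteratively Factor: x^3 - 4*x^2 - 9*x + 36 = (x - 3)*(x^2 - x - 12) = (x - 3)*(x + 3)*(x - 4)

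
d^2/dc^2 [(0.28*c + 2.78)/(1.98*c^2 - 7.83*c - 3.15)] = ((-3.3264*c - 6.624)*(-1.98*c^2 + 7.83*c + 3.15) - (0.28*c + 2.78)*(3.96*c - 7.83)*(7.92*c - 15.66))/(-1.98*c^2 + 7.83*c + 3.15)^3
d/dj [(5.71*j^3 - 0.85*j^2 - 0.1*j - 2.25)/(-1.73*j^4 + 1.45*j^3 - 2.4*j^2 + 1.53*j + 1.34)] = (9.8783*j^6 - 2.941*j^5 - 12.9905*j^4 + 2.1926*j^3 + 31.2012*j^2 - 13.078*j + 3.3085)/(2.9929*j^8 - 5.017*j^7 + 10.4065*j^6 - 12.2538*j^5 + 5.5606*j^4 - 3.458*j^3 - 4.0911*j^2 + 4.1004*j + 1.7956)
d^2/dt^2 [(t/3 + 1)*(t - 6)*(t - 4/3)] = 2*t - 26/9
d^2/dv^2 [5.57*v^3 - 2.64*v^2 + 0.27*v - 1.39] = 33.42*v - 5.28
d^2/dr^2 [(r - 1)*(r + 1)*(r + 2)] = 6*r + 4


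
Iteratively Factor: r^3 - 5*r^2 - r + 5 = (r + 1)*(r^2 - 6*r + 5) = (r - 5)*(r + 1)*(r - 1)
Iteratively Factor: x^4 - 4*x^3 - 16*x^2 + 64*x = (x)*(x^3 - 4*x^2 - 16*x + 64) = x*(x - 4)*(x^2 - 16) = x*(x - 4)^2*(x + 4)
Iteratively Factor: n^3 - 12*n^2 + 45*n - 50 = (n - 5)*(n^2 - 7*n + 10) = (n - 5)*(n - 2)*(n - 5)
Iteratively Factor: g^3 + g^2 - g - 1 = (g - 1)*(g^2 + 2*g + 1) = (g - 1)*(g + 1)*(g + 1)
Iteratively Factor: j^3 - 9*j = (j + 3)*(j^2 - 3*j) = j*(j + 3)*(j - 3)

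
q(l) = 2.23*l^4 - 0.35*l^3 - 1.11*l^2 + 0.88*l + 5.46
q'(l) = 8.92*l^3 - 1.05*l^2 - 2.22*l + 0.88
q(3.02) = 173.85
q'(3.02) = 230.29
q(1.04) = 7.39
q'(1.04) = 7.47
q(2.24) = 54.07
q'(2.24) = 90.89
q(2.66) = 105.00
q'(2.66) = 155.43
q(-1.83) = 27.29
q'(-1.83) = -53.24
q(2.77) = 123.23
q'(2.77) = 176.26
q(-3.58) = 370.44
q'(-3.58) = -413.90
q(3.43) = 289.96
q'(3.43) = 340.87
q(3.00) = 169.29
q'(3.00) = 225.61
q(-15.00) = 113817.51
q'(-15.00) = -30307.07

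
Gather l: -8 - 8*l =-8*l - 8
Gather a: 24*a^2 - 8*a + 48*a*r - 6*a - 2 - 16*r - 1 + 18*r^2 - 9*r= 24*a^2 + a*(48*r - 14) + 18*r^2 - 25*r - 3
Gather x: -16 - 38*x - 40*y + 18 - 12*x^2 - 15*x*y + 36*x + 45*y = -12*x^2 + x*(-15*y - 2) + 5*y + 2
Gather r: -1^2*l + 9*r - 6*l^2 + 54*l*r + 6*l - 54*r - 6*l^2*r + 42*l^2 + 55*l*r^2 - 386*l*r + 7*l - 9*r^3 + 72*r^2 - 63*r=36*l^2 + 12*l - 9*r^3 + r^2*(55*l + 72) + r*(-6*l^2 - 332*l - 108)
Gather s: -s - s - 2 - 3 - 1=-2*s - 6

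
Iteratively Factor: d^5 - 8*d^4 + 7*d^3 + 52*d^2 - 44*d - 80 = (d - 4)*(d^4 - 4*d^3 - 9*d^2 + 16*d + 20) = (d - 4)*(d - 2)*(d^3 - 2*d^2 - 13*d - 10) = (d - 5)*(d - 4)*(d - 2)*(d^2 + 3*d + 2) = (d - 5)*(d - 4)*(d - 2)*(d + 1)*(d + 2)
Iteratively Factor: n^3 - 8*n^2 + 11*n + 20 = (n - 4)*(n^2 - 4*n - 5) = (n - 4)*(n + 1)*(n - 5)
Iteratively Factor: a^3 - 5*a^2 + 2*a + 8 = (a + 1)*(a^2 - 6*a + 8) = (a - 4)*(a + 1)*(a - 2)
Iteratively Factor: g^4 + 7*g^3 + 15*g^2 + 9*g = (g)*(g^3 + 7*g^2 + 15*g + 9) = g*(g + 1)*(g^2 + 6*g + 9) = g*(g + 1)*(g + 3)*(g + 3)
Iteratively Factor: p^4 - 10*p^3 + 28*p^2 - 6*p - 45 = (p - 5)*(p^3 - 5*p^2 + 3*p + 9) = (p - 5)*(p - 3)*(p^2 - 2*p - 3) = (p - 5)*(p - 3)^2*(p + 1)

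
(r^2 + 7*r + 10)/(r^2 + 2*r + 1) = (r^2 + 7*r + 10)/(r^2 + 2*r + 1)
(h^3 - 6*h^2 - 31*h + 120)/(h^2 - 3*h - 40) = h - 3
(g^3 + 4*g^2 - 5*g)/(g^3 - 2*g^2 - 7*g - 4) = g*(-g^2 - 4*g + 5)/(-g^3 + 2*g^2 + 7*g + 4)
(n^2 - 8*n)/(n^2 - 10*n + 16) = n/(n - 2)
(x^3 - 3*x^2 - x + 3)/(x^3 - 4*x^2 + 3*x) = (x + 1)/x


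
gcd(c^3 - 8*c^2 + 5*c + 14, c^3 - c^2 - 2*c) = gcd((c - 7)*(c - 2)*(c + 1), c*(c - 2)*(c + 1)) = c^2 - c - 2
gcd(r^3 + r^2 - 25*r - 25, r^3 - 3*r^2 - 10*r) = r - 5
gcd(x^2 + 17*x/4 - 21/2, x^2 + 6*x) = x + 6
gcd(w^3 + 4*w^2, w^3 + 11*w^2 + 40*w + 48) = w + 4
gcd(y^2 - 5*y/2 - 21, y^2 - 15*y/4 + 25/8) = 1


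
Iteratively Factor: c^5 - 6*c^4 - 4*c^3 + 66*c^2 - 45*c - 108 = (c + 3)*(c^4 - 9*c^3 + 23*c^2 - 3*c - 36) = (c - 4)*(c + 3)*(c^3 - 5*c^2 + 3*c + 9) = (c - 4)*(c - 3)*(c + 3)*(c^2 - 2*c - 3) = (c - 4)*(c - 3)*(c + 1)*(c + 3)*(c - 3)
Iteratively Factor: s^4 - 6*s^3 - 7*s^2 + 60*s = (s)*(s^3 - 6*s^2 - 7*s + 60) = s*(s - 4)*(s^2 - 2*s - 15) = s*(s - 4)*(s + 3)*(s - 5)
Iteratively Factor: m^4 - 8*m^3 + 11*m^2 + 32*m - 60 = (m - 2)*(m^3 - 6*m^2 - m + 30) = (m - 2)*(m + 2)*(m^2 - 8*m + 15) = (m - 3)*(m - 2)*(m + 2)*(m - 5)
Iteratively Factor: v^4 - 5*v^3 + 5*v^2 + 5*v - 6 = (v - 3)*(v^3 - 2*v^2 - v + 2) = (v - 3)*(v - 1)*(v^2 - v - 2) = (v - 3)*(v - 1)*(v + 1)*(v - 2)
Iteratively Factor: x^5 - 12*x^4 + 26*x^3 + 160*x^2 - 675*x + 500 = (x - 1)*(x^4 - 11*x^3 + 15*x^2 + 175*x - 500) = (x - 5)*(x - 1)*(x^3 - 6*x^2 - 15*x + 100) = (x - 5)^2*(x - 1)*(x^2 - x - 20) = (x - 5)^2*(x - 1)*(x + 4)*(x - 5)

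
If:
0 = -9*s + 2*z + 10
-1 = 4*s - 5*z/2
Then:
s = 54/29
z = 98/29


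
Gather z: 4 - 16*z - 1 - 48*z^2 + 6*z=-48*z^2 - 10*z + 3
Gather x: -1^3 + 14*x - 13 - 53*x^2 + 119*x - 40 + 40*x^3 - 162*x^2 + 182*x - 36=40*x^3 - 215*x^2 + 315*x - 90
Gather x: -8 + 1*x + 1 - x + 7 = 0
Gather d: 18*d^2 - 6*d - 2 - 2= 18*d^2 - 6*d - 4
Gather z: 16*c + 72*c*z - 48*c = 72*c*z - 32*c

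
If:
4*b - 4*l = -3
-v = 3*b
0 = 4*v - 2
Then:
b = -1/6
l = 7/12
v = 1/2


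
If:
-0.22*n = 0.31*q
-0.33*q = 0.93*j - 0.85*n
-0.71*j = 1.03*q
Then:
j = 0.00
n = 0.00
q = 0.00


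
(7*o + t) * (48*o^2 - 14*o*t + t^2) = 336*o^3 - 50*o^2*t - 7*o*t^2 + t^3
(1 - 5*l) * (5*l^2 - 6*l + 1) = -25*l^3 + 35*l^2 - 11*l + 1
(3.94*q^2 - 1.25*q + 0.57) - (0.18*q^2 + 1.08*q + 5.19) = 3.76*q^2 - 2.33*q - 4.62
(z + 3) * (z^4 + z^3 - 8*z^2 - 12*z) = z^5 + 4*z^4 - 5*z^3 - 36*z^2 - 36*z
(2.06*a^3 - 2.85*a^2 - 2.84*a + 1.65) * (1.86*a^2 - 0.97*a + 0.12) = 3.8316*a^5 - 7.2992*a^4 - 2.2707*a^3 + 5.4818*a^2 - 1.9413*a + 0.198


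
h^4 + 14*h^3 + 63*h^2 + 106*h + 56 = (h + 1)*(h + 2)*(h + 4)*(h + 7)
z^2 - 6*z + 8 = (z - 4)*(z - 2)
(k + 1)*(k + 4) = k^2 + 5*k + 4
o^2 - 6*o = o*(o - 6)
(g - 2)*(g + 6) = g^2 + 4*g - 12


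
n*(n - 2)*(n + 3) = n^3 + n^2 - 6*n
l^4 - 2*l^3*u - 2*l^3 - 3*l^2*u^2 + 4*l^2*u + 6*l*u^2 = l*(l - 2)*(l - 3*u)*(l + u)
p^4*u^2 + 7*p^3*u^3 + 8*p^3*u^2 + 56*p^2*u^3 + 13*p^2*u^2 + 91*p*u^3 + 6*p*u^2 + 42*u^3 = (p + 6)*(p + 7*u)*(p*u + u)^2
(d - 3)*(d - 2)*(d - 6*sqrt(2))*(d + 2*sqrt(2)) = d^4 - 4*sqrt(2)*d^3 - 5*d^3 - 18*d^2 + 20*sqrt(2)*d^2 - 24*sqrt(2)*d + 120*d - 144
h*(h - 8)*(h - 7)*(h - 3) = h^4 - 18*h^3 + 101*h^2 - 168*h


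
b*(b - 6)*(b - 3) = b^3 - 9*b^2 + 18*b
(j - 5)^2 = j^2 - 10*j + 25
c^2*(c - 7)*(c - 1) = c^4 - 8*c^3 + 7*c^2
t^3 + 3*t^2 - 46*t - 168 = (t - 7)*(t + 4)*(t + 6)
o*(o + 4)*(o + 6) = o^3 + 10*o^2 + 24*o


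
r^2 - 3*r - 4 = (r - 4)*(r + 1)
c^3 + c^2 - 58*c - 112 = (c - 8)*(c + 2)*(c + 7)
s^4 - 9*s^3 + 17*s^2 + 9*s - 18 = (s - 6)*(s - 3)*(s - 1)*(s + 1)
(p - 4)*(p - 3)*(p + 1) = p^3 - 6*p^2 + 5*p + 12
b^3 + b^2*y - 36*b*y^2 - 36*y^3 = (b - 6*y)*(b + y)*(b + 6*y)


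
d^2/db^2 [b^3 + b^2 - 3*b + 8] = 6*b + 2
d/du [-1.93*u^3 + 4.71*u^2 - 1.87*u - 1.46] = -5.79*u^2 + 9.42*u - 1.87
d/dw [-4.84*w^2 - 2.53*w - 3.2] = -9.68*w - 2.53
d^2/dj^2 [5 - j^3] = -6*j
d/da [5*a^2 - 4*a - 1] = 10*a - 4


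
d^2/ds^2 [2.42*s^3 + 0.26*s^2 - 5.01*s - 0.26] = 14.52*s + 0.52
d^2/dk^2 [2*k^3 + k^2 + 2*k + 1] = 12*k + 2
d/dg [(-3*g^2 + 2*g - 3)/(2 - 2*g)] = (3*g^2 - 6*g - 1)/(2*(g^2 - 2*g + 1))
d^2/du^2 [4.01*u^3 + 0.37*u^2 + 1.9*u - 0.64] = 24.06*u + 0.74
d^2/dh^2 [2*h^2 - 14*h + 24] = 4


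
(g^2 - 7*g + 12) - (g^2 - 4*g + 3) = 9 - 3*g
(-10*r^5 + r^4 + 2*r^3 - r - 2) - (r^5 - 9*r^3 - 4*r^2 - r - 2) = -11*r^5 + r^4 + 11*r^3 + 4*r^2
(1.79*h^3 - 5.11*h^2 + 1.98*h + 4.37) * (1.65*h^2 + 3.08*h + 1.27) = 2.9535*h^5 - 2.9183*h^4 - 10.1985*h^3 + 6.8192*h^2 + 15.9742*h + 5.5499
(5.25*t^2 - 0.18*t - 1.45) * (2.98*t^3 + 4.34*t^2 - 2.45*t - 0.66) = 15.645*t^5 + 22.2486*t^4 - 17.9647*t^3 - 9.317*t^2 + 3.6713*t + 0.957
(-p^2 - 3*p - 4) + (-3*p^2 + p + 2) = -4*p^2 - 2*p - 2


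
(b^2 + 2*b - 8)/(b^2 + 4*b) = (b - 2)/b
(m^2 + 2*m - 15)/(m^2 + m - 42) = (m^2 + 2*m - 15)/(m^2 + m - 42)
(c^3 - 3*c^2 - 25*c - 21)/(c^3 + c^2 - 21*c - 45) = (c^2 - 6*c - 7)/(c^2 - 2*c - 15)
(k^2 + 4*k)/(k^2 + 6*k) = (k + 4)/(k + 6)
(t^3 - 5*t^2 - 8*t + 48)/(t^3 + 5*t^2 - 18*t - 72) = (t - 4)/(t + 6)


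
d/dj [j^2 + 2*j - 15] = 2*j + 2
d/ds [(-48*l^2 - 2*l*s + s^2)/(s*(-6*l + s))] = 4*l*(-72*l^2 + 24*l*s - s^2)/(s^2*(36*l^2 - 12*l*s + s^2))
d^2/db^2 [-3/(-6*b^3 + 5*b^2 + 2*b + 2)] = 6*((5 - 18*b)*(-6*b^3 + 5*b^2 + 2*b + 2) - 4*(-9*b^2 + 5*b + 1)^2)/(-6*b^3 + 5*b^2 + 2*b + 2)^3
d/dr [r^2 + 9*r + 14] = 2*r + 9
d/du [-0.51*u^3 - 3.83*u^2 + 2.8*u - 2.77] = -1.53*u^2 - 7.66*u + 2.8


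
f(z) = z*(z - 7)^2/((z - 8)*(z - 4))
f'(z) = -z*(z - 7)^2/((z - 8)*(z - 4)^2) + z*(2*z - 14)/((z - 8)*(z - 4)) - z*(z - 7)^2/((z - 8)^2*(z - 4)) + (z - 7)^2/((z - 8)*(z - 4))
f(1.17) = 2.06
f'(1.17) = 2.08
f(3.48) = 18.35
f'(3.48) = 34.19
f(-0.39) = -0.58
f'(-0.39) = 1.44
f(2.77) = 7.70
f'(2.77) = 6.88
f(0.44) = 0.70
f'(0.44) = 1.68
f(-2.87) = -3.74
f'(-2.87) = 1.17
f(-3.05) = -3.95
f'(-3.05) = 1.16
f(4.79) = -9.23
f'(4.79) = 15.23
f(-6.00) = -7.24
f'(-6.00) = 1.08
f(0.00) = 0.00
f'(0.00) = 1.53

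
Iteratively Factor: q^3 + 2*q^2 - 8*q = (q - 2)*(q^2 + 4*q) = (q - 2)*(q + 4)*(q)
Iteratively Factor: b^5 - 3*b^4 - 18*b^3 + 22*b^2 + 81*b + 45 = (b + 3)*(b^4 - 6*b^3 + 22*b + 15) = (b + 1)*(b + 3)*(b^3 - 7*b^2 + 7*b + 15) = (b + 1)^2*(b + 3)*(b^2 - 8*b + 15) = (b - 3)*(b + 1)^2*(b + 3)*(b - 5)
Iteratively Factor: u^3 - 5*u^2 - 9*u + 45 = (u - 3)*(u^2 - 2*u - 15) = (u - 5)*(u - 3)*(u + 3)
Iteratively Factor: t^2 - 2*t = (t)*(t - 2)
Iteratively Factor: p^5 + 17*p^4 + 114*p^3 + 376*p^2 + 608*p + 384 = (p + 3)*(p^4 + 14*p^3 + 72*p^2 + 160*p + 128) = (p + 3)*(p + 4)*(p^3 + 10*p^2 + 32*p + 32) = (p + 2)*(p + 3)*(p + 4)*(p^2 + 8*p + 16) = (p + 2)*(p + 3)*(p + 4)^2*(p + 4)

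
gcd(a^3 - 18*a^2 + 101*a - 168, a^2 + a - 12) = a - 3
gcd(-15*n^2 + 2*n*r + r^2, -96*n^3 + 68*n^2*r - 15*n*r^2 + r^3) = -3*n + r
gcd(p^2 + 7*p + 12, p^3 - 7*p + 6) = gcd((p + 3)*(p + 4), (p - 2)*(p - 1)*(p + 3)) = p + 3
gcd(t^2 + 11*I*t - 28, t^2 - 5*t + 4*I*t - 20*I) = t + 4*I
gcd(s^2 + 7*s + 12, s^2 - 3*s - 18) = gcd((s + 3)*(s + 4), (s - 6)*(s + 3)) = s + 3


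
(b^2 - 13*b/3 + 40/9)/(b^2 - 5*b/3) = (b - 8/3)/b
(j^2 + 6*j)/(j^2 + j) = (j + 6)/(j + 1)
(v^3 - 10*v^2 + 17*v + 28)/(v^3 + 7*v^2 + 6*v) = (v^2 - 11*v + 28)/(v*(v + 6))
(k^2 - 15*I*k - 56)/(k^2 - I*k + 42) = (k - 8*I)/(k + 6*I)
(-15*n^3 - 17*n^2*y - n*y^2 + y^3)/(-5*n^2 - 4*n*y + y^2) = 3*n + y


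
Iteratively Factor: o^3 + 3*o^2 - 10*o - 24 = (o + 2)*(o^2 + o - 12) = (o - 3)*(o + 2)*(o + 4)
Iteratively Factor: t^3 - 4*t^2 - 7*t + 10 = (t - 1)*(t^2 - 3*t - 10) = (t - 1)*(t + 2)*(t - 5)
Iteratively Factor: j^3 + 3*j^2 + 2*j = (j)*(j^2 + 3*j + 2) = j*(j + 1)*(j + 2)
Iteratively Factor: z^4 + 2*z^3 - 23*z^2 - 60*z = (z - 5)*(z^3 + 7*z^2 + 12*z) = (z - 5)*(z + 4)*(z^2 + 3*z) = z*(z - 5)*(z + 4)*(z + 3)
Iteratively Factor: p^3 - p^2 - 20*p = (p - 5)*(p^2 + 4*p) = (p - 5)*(p + 4)*(p)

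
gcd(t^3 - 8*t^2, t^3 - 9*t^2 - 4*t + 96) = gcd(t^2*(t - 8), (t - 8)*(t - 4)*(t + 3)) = t - 8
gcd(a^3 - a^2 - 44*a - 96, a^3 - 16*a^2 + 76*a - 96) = a - 8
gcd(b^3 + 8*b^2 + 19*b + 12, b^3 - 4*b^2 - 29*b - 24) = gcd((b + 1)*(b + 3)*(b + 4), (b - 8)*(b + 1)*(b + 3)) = b^2 + 4*b + 3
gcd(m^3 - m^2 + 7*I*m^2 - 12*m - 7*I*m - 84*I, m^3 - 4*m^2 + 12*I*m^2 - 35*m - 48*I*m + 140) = m^2 + m*(-4 + 7*I) - 28*I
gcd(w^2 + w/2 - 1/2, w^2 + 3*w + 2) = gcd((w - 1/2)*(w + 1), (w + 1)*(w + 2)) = w + 1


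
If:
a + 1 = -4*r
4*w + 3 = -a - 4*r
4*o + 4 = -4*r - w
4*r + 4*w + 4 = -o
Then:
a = 1/2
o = -1/2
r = -3/8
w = -1/2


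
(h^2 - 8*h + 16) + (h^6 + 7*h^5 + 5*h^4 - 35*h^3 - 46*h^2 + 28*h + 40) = h^6 + 7*h^5 + 5*h^4 - 35*h^3 - 45*h^2 + 20*h + 56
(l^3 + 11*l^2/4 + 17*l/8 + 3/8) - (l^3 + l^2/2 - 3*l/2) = 9*l^2/4 + 29*l/8 + 3/8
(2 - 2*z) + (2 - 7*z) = 4 - 9*z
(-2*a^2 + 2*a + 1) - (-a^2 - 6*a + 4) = -a^2 + 8*a - 3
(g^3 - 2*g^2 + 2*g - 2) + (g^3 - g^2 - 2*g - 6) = 2*g^3 - 3*g^2 - 8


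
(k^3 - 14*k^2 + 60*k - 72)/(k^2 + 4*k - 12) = (k^2 - 12*k + 36)/(k + 6)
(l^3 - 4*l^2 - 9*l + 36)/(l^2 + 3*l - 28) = (l^2 - 9)/(l + 7)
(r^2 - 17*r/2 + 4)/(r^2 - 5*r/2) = (2*r^2 - 17*r + 8)/(r*(2*r - 5))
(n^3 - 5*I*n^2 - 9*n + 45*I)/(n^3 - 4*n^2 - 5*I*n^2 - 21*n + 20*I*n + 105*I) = (n - 3)/(n - 7)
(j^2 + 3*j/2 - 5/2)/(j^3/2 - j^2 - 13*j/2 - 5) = (-2*j^2 - 3*j + 5)/(-j^3 + 2*j^2 + 13*j + 10)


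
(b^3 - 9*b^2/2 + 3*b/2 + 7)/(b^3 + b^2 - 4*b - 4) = (b - 7/2)/(b + 2)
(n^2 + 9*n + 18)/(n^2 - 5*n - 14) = (n^2 + 9*n + 18)/(n^2 - 5*n - 14)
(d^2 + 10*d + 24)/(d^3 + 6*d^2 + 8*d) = (d + 6)/(d*(d + 2))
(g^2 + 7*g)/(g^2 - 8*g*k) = (g + 7)/(g - 8*k)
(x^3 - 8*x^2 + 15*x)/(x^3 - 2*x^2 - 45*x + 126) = x*(x - 5)/(x^2 + x - 42)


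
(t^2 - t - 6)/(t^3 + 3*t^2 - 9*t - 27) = (t + 2)/(t^2 + 6*t + 9)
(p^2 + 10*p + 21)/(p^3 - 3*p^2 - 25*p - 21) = (p + 7)/(p^2 - 6*p - 7)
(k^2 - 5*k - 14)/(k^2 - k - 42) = (k + 2)/(k + 6)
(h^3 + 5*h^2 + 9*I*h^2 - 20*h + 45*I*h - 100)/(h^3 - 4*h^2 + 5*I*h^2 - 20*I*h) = (h^2 + h*(5 + 4*I) + 20*I)/(h*(h - 4))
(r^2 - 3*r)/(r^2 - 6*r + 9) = r/(r - 3)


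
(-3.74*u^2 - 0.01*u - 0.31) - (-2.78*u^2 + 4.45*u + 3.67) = -0.96*u^2 - 4.46*u - 3.98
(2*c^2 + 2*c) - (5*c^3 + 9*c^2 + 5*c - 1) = -5*c^3 - 7*c^2 - 3*c + 1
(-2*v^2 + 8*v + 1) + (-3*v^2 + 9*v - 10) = -5*v^2 + 17*v - 9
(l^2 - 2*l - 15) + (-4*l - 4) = l^2 - 6*l - 19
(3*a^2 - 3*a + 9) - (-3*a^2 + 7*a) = 6*a^2 - 10*a + 9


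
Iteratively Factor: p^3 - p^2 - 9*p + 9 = (p - 1)*(p^2 - 9) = (p - 3)*(p - 1)*(p + 3)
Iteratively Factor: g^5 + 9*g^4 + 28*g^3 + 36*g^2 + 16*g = (g + 1)*(g^4 + 8*g^3 + 20*g^2 + 16*g) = (g + 1)*(g + 2)*(g^3 + 6*g^2 + 8*g) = g*(g + 1)*(g + 2)*(g^2 + 6*g + 8) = g*(g + 1)*(g + 2)*(g + 4)*(g + 2)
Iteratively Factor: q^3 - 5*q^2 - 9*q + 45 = (q - 5)*(q^2 - 9) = (q - 5)*(q + 3)*(q - 3)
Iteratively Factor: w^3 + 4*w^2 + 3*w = (w)*(w^2 + 4*w + 3) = w*(w + 3)*(w + 1)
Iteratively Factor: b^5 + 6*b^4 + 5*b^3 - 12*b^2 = (b + 3)*(b^4 + 3*b^3 - 4*b^2) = b*(b + 3)*(b^3 + 3*b^2 - 4*b) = b*(b + 3)*(b + 4)*(b^2 - b) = b*(b - 1)*(b + 3)*(b + 4)*(b)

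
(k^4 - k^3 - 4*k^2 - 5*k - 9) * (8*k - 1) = 8*k^5 - 9*k^4 - 31*k^3 - 36*k^2 - 67*k + 9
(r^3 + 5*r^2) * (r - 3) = r^4 + 2*r^3 - 15*r^2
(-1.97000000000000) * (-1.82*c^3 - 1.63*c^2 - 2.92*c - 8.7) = 3.5854*c^3 + 3.2111*c^2 + 5.7524*c + 17.139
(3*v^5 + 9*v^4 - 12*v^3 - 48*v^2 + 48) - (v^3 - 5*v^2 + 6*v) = 3*v^5 + 9*v^4 - 13*v^3 - 43*v^2 - 6*v + 48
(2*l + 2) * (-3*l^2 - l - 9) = -6*l^3 - 8*l^2 - 20*l - 18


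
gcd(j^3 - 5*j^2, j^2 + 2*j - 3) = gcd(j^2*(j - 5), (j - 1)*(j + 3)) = 1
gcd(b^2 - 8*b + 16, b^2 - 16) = b - 4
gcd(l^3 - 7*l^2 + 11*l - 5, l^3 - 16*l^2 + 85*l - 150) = l - 5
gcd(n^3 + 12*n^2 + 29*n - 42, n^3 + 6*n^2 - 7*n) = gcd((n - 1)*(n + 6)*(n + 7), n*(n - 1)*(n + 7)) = n^2 + 6*n - 7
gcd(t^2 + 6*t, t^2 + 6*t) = t^2 + 6*t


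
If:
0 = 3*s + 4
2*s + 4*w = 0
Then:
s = -4/3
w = 2/3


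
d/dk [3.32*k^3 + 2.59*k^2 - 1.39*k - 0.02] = 9.96*k^2 + 5.18*k - 1.39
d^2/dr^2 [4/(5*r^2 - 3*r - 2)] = 8*(25*r^2 - 15*r - (10*r - 3)^2 - 10)/(-5*r^2 + 3*r + 2)^3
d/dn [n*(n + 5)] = 2*n + 5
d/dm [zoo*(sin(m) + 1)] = zoo*cos(m)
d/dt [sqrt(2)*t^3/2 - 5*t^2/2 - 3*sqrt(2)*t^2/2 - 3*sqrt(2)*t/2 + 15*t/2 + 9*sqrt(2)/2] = 3*sqrt(2)*t^2/2 - 5*t - 3*sqrt(2)*t - 3*sqrt(2)/2 + 15/2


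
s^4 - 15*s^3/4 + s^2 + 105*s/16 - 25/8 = (s - 5/2)*(s - 2)*(s - 1/2)*(s + 5/4)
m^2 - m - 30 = (m - 6)*(m + 5)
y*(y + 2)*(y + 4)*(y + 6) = y^4 + 12*y^3 + 44*y^2 + 48*y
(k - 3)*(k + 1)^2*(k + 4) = k^4 + 3*k^3 - 9*k^2 - 23*k - 12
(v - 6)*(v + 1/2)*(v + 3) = v^3 - 5*v^2/2 - 39*v/2 - 9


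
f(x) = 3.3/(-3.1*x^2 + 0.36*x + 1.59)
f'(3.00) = 0.09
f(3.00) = -0.13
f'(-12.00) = -0.00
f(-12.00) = -0.01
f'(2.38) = 0.21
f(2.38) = -0.22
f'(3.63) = 0.05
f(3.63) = -0.09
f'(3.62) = 0.05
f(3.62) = -0.09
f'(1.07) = 8.36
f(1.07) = -2.10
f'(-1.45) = -1.04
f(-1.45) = -0.61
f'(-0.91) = -11.64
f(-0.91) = -2.53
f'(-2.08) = -0.28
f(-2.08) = -0.26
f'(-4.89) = -0.02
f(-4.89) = -0.04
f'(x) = 3.3*(6.2*x - 0.36)/(-3.1*x^2 + 0.36*x + 1.59)^2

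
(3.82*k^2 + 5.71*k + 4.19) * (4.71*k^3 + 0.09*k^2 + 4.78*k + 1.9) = 17.9922*k^5 + 27.2379*k^4 + 38.5084*k^3 + 34.9289*k^2 + 30.8772*k + 7.961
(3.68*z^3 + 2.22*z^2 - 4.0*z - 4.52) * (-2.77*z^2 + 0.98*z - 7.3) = -10.1936*z^5 - 2.543*z^4 - 13.6084*z^3 - 7.6056*z^2 + 24.7704*z + 32.996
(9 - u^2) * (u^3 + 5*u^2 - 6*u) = -u^5 - 5*u^4 + 15*u^3 + 45*u^2 - 54*u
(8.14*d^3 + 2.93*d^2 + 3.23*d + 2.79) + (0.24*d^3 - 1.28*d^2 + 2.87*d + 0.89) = 8.38*d^3 + 1.65*d^2 + 6.1*d + 3.68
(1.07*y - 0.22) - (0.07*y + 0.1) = 1.0*y - 0.32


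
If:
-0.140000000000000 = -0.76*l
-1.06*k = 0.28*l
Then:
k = -0.05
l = 0.18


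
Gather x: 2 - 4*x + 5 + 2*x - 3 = 4 - 2*x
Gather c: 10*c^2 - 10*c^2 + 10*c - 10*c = 0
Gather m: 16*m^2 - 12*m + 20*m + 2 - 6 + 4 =16*m^2 + 8*m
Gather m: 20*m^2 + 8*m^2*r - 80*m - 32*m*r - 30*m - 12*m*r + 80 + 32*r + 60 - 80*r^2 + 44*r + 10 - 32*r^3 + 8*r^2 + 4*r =m^2*(8*r + 20) + m*(-44*r - 110) - 32*r^3 - 72*r^2 + 80*r + 150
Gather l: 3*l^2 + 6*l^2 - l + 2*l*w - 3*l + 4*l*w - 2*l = 9*l^2 + l*(6*w - 6)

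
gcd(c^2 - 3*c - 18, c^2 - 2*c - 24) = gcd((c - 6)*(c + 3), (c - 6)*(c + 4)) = c - 6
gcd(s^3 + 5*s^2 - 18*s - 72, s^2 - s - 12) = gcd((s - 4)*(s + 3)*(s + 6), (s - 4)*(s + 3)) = s^2 - s - 12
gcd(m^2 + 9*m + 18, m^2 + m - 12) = 1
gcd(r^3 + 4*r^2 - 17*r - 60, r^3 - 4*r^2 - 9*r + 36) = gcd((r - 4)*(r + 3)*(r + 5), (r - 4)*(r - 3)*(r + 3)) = r^2 - r - 12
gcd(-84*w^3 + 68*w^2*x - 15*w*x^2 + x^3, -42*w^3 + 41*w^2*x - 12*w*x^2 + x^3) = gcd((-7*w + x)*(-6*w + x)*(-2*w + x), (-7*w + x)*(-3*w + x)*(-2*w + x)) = 14*w^2 - 9*w*x + x^2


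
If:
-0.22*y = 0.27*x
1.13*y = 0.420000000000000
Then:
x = -0.30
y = 0.37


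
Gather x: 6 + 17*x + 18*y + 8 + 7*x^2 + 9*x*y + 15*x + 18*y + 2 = 7*x^2 + x*(9*y + 32) + 36*y + 16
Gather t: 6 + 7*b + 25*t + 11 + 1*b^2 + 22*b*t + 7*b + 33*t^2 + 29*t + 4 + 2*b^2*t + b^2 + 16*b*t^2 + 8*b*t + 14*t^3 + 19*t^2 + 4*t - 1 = 2*b^2 + 14*b + 14*t^3 + t^2*(16*b + 52) + t*(2*b^2 + 30*b + 58) + 20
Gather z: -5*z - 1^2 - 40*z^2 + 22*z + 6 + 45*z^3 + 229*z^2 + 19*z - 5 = 45*z^3 + 189*z^2 + 36*z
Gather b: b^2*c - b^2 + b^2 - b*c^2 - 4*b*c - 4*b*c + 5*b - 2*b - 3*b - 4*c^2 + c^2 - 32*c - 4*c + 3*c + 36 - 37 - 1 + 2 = b^2*c + b*(-c^2 - 8*c) - 3*c^2 - 33*c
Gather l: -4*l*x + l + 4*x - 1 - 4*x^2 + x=l*(1 - 4*x) - 4*x^2 + 5*x - 1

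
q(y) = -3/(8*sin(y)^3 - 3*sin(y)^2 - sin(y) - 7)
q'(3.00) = 0.08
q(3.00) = 0.42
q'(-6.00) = -0.04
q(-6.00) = 0.41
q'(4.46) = -0.08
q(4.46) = 0.19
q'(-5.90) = 0.01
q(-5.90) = 0.41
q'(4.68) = -0.01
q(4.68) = 0.18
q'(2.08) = -0.75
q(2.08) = 0.62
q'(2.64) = -0.08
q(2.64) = 0.41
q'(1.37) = 0.87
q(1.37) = 0.90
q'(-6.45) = 0.04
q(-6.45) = 0.43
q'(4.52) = -0.06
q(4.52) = 0.18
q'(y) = -3*(-24*sin(y)^2*cos(y) + 6*sin(y)*cos(y) + cos(y))/(8*sin(y)^3 - 3*sin(y)^2 - sin(y) - 7)^2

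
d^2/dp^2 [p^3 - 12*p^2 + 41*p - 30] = 6*p - 24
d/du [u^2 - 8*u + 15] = 2*u - 8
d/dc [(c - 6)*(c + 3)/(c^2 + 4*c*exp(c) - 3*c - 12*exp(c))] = (-(c - 6)*(c + 3)*(4*c*exp(c) + 2*c - 8*exp(c) - 3) + (2*c - 3)*(c^2 + 4*c*exp(c) - 3*c - 12*exp(c)))/(c^2 + 4*c*exp(c) - 3*c - 12*exp(c))^2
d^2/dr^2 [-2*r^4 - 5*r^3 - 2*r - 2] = 6*r*(-4*r - 5)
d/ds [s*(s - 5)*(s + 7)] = 3*s^2 + 4*s - 35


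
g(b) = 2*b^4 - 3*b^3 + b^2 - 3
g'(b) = 8*b^3 - 9*b^2 + 2*b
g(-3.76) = 570.35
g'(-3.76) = -560.02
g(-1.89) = 46.35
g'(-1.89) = -89.94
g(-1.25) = 9.30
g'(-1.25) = -32.19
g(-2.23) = 84.70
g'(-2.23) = -137.93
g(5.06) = 945.03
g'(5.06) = 816.12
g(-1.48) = 18.51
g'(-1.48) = -48.61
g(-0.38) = -2.65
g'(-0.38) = -2.50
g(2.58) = 40.75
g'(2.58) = 82.64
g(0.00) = -3.00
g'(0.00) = 0.00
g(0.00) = -3.00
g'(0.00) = 0.00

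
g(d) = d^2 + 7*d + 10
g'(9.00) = 25.00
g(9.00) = 154.00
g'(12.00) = 31.00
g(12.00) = 238.00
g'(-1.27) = 4.46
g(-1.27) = 2.72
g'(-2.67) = 1.66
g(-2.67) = -1.56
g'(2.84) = 12.68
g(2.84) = 37.95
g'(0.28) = 7.56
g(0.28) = 12.04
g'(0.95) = 8.90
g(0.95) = 17.55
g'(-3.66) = -0.32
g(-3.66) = -2.22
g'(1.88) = 10.76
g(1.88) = 26.69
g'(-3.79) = -0.58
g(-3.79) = -2.17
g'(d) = 2*d + 7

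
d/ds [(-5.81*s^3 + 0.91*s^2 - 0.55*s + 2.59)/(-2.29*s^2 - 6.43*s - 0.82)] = (13.3049*s^4 + 74.7166*s^3 + 7.1818*s^2 + 10.3698*s + 17.1047)/(5.2441*s^4 + 29.4494*s^3 + 45.1005*s^2 + 10.5452*s + 0.6724)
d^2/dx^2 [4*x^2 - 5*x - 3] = 8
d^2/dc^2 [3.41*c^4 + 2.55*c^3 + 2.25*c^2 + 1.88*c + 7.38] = 40.92*c^2 + 15.3*c + 4.5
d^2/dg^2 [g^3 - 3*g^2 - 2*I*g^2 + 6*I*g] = 6*g - 6 - 4*I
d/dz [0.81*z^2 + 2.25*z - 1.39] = 1.62*z + 2.25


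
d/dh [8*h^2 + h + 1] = 16*h + 1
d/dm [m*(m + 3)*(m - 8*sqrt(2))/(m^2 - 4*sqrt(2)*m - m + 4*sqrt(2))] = (m*(m + 3)*(m - 8*sqrt(2))*(-2*m + 1 + 4*sqrt(2)) + (m*(m + 3) + m*(m - 8*sqrt(2)) + (m + 3)*(m - 8*sqrt(2)))*(m^2 - 4*sqrt(2)*m - m + 4*sqrt(2)))/(m^2 - 4*sqrt(2)*m - m + 4*sqrt(2))^2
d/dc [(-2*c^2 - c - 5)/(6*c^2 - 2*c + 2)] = (5*c^2 + 26*c - 6)/(2*(9*c^4 - 6*c^3 + 7*c^2 - 2*c + 1))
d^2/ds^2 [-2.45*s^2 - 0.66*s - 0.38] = -4.90000000000000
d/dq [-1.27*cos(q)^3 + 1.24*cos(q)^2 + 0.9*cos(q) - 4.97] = (3.81*cos(q)^2 - 2.48*cos(q) - 0.9)*sin(q)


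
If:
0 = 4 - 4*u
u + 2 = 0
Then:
No Solution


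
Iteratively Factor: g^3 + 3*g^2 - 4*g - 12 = (g - 2)*(g^2 + 5*g + 6) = (g - 2)*(g + 3)*(g + 2)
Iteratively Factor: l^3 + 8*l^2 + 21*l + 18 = (l + 2)*(l^2 + 6*l + 9) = (l + 2)*(l + 3)*(l + 3)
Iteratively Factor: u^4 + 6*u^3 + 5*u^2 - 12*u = (u + 3)*(u^3 + 3*u^2 - 4*u) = u*(u + 3)*(u^2 + 3*u - 4) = u*(u - 1)*(u + 3)*(u + 4)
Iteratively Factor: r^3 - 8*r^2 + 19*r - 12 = (r - 1)*(r^2 - 7*r + 12) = (r - 3)*(r - 1)*(r - 4)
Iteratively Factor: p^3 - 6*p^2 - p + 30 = (p - 5)*(p^2 - p - 6) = (p - 5)*(p - 3)*(p + 2)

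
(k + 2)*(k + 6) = k^2 + 8*k + 12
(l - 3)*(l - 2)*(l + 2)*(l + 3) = l^4 - 13*l^2 + 36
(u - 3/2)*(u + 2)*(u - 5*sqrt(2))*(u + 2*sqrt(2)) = u^4 - 3*sqrt(2)*u^3 + u^3/2 - 23*u^2 - 3*sqrt(2)*u^2/2 - 10*u + 9*sqrt(2)*u + 60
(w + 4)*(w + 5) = w^2 + 9*w + 20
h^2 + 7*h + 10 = (h + 2)*(h + 5)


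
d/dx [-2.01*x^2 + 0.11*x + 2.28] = 0.11 - 4.02*x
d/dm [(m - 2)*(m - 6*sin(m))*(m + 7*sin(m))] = (2 - m)*(m + 7*sin(m))*(6*cos(m) - 1) + (m - 2)*(m - 6*sin(m))*(7*cos(m) + 1) + (m - 6*sin(m))*(m + 7*sin(m))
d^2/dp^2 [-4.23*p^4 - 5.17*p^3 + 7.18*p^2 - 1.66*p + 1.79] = -50.76*p^2 - 31.02*p + 14.36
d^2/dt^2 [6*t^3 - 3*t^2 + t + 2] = 36*t - 6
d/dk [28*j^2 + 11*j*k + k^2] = 11*j + 2*k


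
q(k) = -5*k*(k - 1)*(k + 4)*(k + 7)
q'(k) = -5*k*(k - 1)*(k + 4) - 5*k*(k - 1)*(k + 7) - 5*k*(k + 4)*(k + 7) - 5*(k - 1)*(k + 4)*(k + 7) = -20*k^3 - 150*k^2 - 170*k + 140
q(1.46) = -155.11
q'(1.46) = -490.18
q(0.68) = 39.11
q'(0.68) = -51.25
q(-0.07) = -10.20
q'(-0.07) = 151.17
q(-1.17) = -209.45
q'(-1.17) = 165.60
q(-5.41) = 388.72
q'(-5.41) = -163.71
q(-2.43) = -299.01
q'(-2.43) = -45.66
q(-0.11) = -16.36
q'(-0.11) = 156.91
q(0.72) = 36.73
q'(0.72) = -67.62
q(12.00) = -200640.00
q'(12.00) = -58060.00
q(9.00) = -74880.00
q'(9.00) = -28120.00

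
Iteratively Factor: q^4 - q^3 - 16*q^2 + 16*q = (q + 4)*(q^3 - 5*q^2 + 4*q) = (q - 4)*(q + 4)*(q^2 - q) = q*(q - 4)*(q + 4)*(q - 1)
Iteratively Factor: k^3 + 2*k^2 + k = (k)*(k^2 + 2*k + 1) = k*(k + 1)*(k + 1)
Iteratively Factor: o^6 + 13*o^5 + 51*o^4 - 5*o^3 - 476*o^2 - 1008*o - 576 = (o + 4)*(o^5 + 9*o^4 + 15*o^3 - 65*o^2 - 216*o - 144) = (o + 1)*(o + 4)*(o^4 + 8*o^3 + 7*o^2 - 72*o - 144) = (o + 1)*(o + 4)^2*(o^3 + 4*o^2 - 9*o - 36) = (o + 1)*(o + 4)^3*(o^2 - 9) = (o + 1)*(o + 3)*(o + 4)^3*(o - 3)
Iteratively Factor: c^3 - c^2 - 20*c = (c + 4)*(c^2 - 5*c) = (c - 5)*(c + 4)*(c)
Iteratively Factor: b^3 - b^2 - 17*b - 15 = (b + 1)*(b^2 - 2*b - 15) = (b - 5)*(b + 1)*(b + 3)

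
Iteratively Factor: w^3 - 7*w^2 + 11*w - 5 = (w - 5)*(w^2 - 2*w + 1) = (w - 5)*(w - 1)*(w - 1)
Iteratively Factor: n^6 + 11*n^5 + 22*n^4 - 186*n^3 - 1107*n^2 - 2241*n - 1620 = (n + 3)*(n^5 + 8*n^4 - 2*n^3 - 180*n^2 - 567*n - 540) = (n + 3)^2*(n^4 + 5*n^3 - 17*n^2 - 129*n - 180) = (n - 5)*(n + 3)^2*(n^3 + 10*n^2 + 33*n + 36) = (n - 5)*(n + 3)^3*(n^2 + 7*n + 12) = (n - 5)*(n + 3)^3*(n + 4)*(n + 3)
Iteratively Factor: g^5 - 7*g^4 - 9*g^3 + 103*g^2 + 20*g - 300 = (g - 2)*(g^4 - 5*g^3 - 19*g^2 + 65*g + 150) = (g - 5)*(g - 2)*(g^3 - 19*g - 30) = (g - 5)*(g - 2)*(g + 3)*(g^2 - 3*g - 10) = (g - 5)*(g - 2)*(g + 2)*(g + 3)*(g - 5)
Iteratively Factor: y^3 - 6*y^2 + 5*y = (y - 5)*(y^2 - y) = (y - 5)*(y - 1)*(y)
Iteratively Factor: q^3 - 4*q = (q + 2)*(q^2 - 2*q) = (q - 2)*(q + 2)*(q)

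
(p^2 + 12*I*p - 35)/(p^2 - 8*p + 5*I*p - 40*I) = (p + 7*I)/(p - 8)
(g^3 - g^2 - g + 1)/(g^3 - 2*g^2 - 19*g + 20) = (g^2 - 1)/(g^2 - g - 20)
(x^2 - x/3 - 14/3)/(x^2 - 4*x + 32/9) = 3*(3*x^2 - x - 14)/(9*x^2 - 36*x + 32)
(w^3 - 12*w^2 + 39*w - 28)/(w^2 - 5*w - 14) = (w^2 - 5*w + 4)/(w + 2)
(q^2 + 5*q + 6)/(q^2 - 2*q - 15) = (q + 2)/(q - 5)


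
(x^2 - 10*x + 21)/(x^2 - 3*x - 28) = (x - 3)/(x + 4)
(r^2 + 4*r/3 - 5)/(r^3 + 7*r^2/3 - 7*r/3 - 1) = (3*r - 5)/(3*r^2 - 2*r - 1)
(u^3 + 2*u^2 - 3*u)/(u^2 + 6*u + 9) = u*(u - 1)/(u + 3)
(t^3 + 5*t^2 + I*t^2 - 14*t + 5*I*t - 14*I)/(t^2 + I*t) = t + 5 - 14/t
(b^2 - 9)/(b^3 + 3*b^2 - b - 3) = (b - 3)/(b^2 - 1)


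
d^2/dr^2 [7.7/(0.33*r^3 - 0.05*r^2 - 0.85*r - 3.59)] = ((0.77 - 15.246*r)*(-0.33*r^3 + 0.05*r^2 + 0.85*r + 3.59) - 7.7*(-1.98*r^2 + 0.2*r + 1.7)*(-0.99*r^2 + 0.1*r + 0.85))/(-0.33*r^3 + 0.05*r^2 + 0.85*r + 3.59)^3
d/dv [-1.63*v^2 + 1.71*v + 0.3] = 1.71 - 3.26*v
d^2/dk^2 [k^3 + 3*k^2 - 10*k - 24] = 6*k + 6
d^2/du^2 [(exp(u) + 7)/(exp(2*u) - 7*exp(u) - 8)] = (exp(4*u) + 35*exp(3*u) - 99*exp(2*u) + 511*exp(u) - 328)*exp(u)/(exp(6*u) - 21*exp(5*u) + 123*exp(4*u) - 7*exp(3*u) - 984*exp(2*u) - 1344*exp(u) - 512)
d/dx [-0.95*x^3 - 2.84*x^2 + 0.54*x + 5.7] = -2.85*x^2 - 5.68*x + 0.54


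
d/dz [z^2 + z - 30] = 2*z + 1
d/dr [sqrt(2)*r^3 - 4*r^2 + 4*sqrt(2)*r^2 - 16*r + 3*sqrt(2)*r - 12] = 3*sqrt(2)*r^2 - 8*r + 8*sqrt(2)*r - 16 + 3*sqrt(2)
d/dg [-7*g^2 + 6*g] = 6 - 14*g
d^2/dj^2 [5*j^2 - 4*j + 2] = 10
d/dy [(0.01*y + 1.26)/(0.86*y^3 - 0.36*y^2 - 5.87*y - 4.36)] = (-0.0172*y^3 - 3.2472*y^2 + 0.9072*y + 7.3526)/(0.7396*y^6 - 0.6192*y^5 - 9.9668*y^4 - 3.2728*y^3 + 37.5961*y^2 + 51.1864*y + 19.0096)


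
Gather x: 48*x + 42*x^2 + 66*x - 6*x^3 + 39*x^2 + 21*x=-6*x^3 + 81*x^2 + 135*x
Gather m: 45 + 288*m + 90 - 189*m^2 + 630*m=-189*m^2 + 918*m + 135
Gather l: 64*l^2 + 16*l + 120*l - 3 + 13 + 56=64*l^2 + 136*l + 66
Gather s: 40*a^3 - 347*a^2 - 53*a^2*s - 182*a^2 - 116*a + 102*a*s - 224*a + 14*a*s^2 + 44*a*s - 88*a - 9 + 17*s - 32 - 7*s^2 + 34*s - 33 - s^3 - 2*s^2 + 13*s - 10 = 40*a^3 - 529*a^2 - 428*a - s^3 + s^2*(14*a - 9) + s*(-53*a^2 + 146*a + 64) - 84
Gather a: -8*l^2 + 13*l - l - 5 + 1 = -8*l^2 + 12*l - 4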